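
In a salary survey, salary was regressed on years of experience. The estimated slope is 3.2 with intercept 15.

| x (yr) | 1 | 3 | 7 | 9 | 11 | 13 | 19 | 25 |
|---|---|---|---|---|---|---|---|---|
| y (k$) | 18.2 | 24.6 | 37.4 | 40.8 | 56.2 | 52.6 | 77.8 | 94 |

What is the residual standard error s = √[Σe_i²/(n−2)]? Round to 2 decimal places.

s = 3.32

x=1: ŷ = 15 + 3.2·1 = 18.2; e = 18.2 − 18.2 = 0
x=3: ŷ = 15 + 3.2·3 = 24.6; e = 24.6 − 24.6 = 0
x=7: ŷ = 15 + 3.2·7 = 37.4; e = 37.4 − 37.4 = 0
x=9: ŷ = 15 + 3.2·9 = 43.8; e = 40.8 − 43.8 = -3
x=11: ŷ = 15 + 3.2·11 = 50.2; e = 56.2 − 50.2 = 6
x=13: ŷ = 15 + 3.2·13 = 56.6; e = 52.6 − 56.6 = -4
x=19: ŷ = 15 + 3.2·19 = 75.8; e = 77.8 − 75.8 = 2
x=25: ŷ = 15 + 3.2·25 = 95; e = 94 − 95 = -1
SSE = 0 + 0 + 0 + 9 + 36 + 16 + 4 + 1 = 66
s = √(66/6) = √11 ≈ 3.32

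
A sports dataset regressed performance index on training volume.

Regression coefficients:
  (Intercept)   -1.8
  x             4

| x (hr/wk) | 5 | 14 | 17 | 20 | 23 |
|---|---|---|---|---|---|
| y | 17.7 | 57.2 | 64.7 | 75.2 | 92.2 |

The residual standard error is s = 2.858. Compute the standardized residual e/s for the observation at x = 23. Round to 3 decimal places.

ŷ = -1.8 + 4·23 = 90.2
e = 92.2 − 90.2 = 2
e/s = 2 / 2.858 = 0.700

0.700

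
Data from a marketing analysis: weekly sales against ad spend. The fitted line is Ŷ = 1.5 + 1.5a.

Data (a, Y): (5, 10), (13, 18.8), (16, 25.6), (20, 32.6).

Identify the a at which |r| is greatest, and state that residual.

a = 13, r = -2.2

a=5: Ŷ = 1.5 + 1.5·5 = 9; r = 10 − 9 = 1
a=13: Ŷ = 1.5 + 1.5·13 = 21; r = 18.8 − 21 = -2.2
a=16: Ŷ = 1.5 + 1.5·16 = 25.5; r = 25.6 − 25.5 = 0.1
a=20: Ŷ = 1.5 + 1.5·20 = 31.5; r = 32.6 − 31.5 = 1.1
Largest |r| is 2.2 at a = 13, residual -2.2.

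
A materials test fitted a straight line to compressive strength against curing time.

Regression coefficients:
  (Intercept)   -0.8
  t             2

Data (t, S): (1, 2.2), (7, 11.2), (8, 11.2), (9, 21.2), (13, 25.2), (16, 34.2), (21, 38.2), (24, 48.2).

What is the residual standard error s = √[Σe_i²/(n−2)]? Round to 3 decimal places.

s = 3.055

t=1: ŷ = -0.8 + 2·1 = 1.2; e = 2.2 − 1.2 = 1
t=7: ŷ = -0.8 + 2·7 = 13.2; e = 11.2 − 13.2 = -2
t=8: ŷ = -0.8 + 2·8 = 15.2; e = 11.2 − 15.2 = -4
t=9: ŷ = -0.8 + 2·9 = 17.2; e = 21.2 − 17.2 = 4
t=13: ŷ = -0.8 + 2·13 = 25.2; e = 25.2 − 25.2 = 0
t=16: ŷ = -0.8 + 2·16 = 31.2; e = 34.2 − 31.2 = 3
t=21: ŷ = -0.8 + 2·21 = 41.2; e = 38.2 − 41.2 = -3
t=24: ŷ = -0.8 + 2·24 = 47.2; e = 48.2 − 47.2 = 1
SSE = 1 + 4 + 16 + 16 + 0 + 9 + 9 + 1 = 56
s = √(56/6) = √9.33333 ≈ 3.055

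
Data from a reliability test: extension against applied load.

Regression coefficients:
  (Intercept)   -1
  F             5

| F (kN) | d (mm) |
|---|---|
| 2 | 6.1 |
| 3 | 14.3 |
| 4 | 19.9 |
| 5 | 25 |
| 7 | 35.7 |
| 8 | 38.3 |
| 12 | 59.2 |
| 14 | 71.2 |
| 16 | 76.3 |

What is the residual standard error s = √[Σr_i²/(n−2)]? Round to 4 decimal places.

F=2: ŷ = -1 + 5·2 = 9; r = 6.1 − 9 = -2.9
F=3: ŷ = -1 + 5·3 = 14; r = 14.3 − 14 = 0.3
F=4: ŷ = -1 + 5·4 = 19; r = 19.9 − 19 = 0.9
F=5: ŷ = -1 + 5·5 = 24; r = 25 − 24 = 1
F=7: ŷ = -1 + 5·7 = 34; r = 35.7 − 34 = 1.7
F=8: ŷ = -1 + 5·8 = 39; r = 38.3 − 39 = -0.7
F=12: ŷ = -1 + 5·12 = 59; r = 59.2 − 59 = 0.2
F=14: ŷ = -1 + 5·14 = 69; r = 71.2 − 69 = 2.2
F=16: ŷ = -1 + 5·16 = 79; r = 76.3 − 79 = -2.7
SSE = 8.41 + 0.09 + 0.81 + 1 + 2.89 + 0.49 + 0.04 + 4.84 + 7.29 = 25.86
s = √(25.86/7) = √3.69429 ≈ 1.9221

s = 1.9221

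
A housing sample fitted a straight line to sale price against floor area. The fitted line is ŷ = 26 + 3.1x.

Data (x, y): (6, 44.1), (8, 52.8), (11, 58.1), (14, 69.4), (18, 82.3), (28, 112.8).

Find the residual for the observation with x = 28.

e = 0

ŷ = 26 + 3.1·28 = 112.8
e = 112.8 − 112.8 = 0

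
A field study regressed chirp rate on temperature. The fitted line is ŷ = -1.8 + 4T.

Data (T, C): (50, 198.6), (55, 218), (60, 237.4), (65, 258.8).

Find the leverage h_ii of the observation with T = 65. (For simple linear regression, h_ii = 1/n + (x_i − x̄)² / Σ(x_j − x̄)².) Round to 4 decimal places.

T̄ = (50 + 55 + 60 + 65)/4 = 57.5
Σ(T − T̄)² = 56.25 + 6.25 + 6.25 + 56.25 = 125
h = 1/4 + (7.5)²/125 = 0.25 + 0.45 = 0.7000

h = 0.7000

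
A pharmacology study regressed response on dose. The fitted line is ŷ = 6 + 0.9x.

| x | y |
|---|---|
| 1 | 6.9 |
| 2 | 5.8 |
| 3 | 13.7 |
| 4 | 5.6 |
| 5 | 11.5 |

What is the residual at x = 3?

r = 5

ŷ = 6 + 0.9·3 = 8.7
r = 13.7 − 8.7 = 5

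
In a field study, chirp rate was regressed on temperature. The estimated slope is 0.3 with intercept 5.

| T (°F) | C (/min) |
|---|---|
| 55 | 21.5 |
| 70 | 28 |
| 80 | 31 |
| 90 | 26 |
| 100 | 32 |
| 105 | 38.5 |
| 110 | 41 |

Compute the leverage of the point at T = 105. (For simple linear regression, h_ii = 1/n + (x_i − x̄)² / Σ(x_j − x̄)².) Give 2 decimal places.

T̄ = (55 + 70 + 80 + 90 + 100 + 105 + 110)/7 = 87.1429
Σ(T − T̄)² = 1033.16 + 293.878 + 51.0204 + 8.16327 + 165.306 + 318.878 + 522.449 = 2392.86
h = 1/7 + (17.8571)²/2392.86 = 0.142857 + 0.133262 = 0.28

h = 0.28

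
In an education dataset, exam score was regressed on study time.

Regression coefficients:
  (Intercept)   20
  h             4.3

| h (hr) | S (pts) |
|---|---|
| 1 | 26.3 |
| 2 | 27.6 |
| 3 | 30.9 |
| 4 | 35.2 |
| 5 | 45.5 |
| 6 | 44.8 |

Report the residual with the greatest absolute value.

r = 4

h=1: ŷ = 20 + 4.3·1 = 24.3; r = 26.3 − 24.3 = 2
h=2: ŷ = 20 + 4.3·2 = 28.6; r = 27.6 − 28.6 = -1
h=3: ŷ = 20 + 4.3·3 = 32.9; r = 30.9 − 32.9 = -2
h=4: ŷ = 20 + 4.3·4 = 37.2; r = 35.2 − 37.2 = -2
h=5: ŷ = 20 + 4.3·5 = 41.5; r = 45.5 − 41.5 = 4
h=6: ŷ = 20 + 4.3·6 = 45.8; r = 44.8 − 45.8 = -1
Largest |r| is 4 at h = 5, residual 4.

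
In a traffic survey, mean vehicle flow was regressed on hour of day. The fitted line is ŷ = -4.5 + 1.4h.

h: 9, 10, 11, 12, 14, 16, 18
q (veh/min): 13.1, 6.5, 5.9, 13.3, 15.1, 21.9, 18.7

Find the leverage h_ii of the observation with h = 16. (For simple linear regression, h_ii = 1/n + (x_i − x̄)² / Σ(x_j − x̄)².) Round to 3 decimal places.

h = 0.295

h̄ = (9 + 10 + 11 + 12 + 14 + 16 + 18)/7 = 12.8571
Σ(h − h̄)² = 14.8776 + 8.16327 + 3.44898 + 0.734694 + 1.30612 + 9.87755 + 26.449 = 64.8571
h = 1/7 + (3.14286)²/64.8571 = 0.142857 + 0.152297 = 0.295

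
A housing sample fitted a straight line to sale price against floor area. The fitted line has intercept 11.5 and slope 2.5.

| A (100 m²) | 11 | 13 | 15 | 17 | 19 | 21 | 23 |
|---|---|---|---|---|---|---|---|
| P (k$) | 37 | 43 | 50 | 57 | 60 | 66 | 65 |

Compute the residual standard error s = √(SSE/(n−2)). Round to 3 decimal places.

s = 2.683

A=11: P̂ = 11.5 + 2.5·11 = 39; e = 37 − 39 = -2
A=13: P̂ = 11.5 + 2.5·13 = 44; e = 43 − 44 = -1
A=15: P̂ = 11.5 + 2.5·15 = 49; e = 50 − 49 = 1
A=17: P̂ = 11.5 + 2.5·17 = 54; e = 57 − 54 = 3
A=19: P̂ = 11.5 + 2.5·19 = 59; e = 60 − 59 = 1
A=21: P̂ = 11.5 + 2.5·21 = 64; e = 66 − 64 = 2
A=23: P̂ = 11.5 + 2.5·23 = 69; e = 65 − 69 = -4
SSE = 4 + 1 + 1 + 9 + 1 + 4 + 16 = 36
s = √(36/5) = √7.2 ≈ 2.683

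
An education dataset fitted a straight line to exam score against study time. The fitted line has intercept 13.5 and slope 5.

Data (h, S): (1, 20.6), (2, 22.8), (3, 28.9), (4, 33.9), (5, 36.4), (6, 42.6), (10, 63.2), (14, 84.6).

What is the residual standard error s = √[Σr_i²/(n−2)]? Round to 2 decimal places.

s = 1.40

h=1: Ŝ = 13.5 + 5·1 = 18.5; r = 20.6 − 18.5 = 2.1
h=2: Ŝ = 13.5 + 5·2 = 23.5; r = 22.8 − 23.5 = -0.7
h=3: Ŝ = 13.5 + 5·3 = 28.5; r = 28.9 − 28.5 = 0.4
h=4: Ŝ = 13.5 + 5·4 = 33.5; r = 33.9 − 33.5 = 0.4
h=5: Ŝ = 13.5 + 5·5 = 38.5; r = 36.4 − 38.5 = -2.1
h=6: Ŝ = 13.5 + 5·6 = 43.5; r = 42.6 − 43.5 = -0.9
h=10: Ŝ = 13.5 + 5·10 = 63.5; r = 63.2 − 63.5 = -0.3
h=14: Ŝ = 13.5 + 5·14 = 83.5; r = 84.6 − 83.5 = 1.1
SSE = 4.41 + 0.49 + 0.16 + 0.16 + 4.41 + 0.81 + 0.09 + 1.21 = 11.74
s = √(11.74/6) = √1.95667 ≈ 1.40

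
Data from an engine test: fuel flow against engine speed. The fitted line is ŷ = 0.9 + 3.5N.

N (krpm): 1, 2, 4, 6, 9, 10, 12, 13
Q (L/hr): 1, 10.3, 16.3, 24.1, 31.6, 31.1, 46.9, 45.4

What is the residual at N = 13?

e = -1

ŷ = 0.9 + 3.5·13 = 46.4
e = 45.4 − 46.4 = -1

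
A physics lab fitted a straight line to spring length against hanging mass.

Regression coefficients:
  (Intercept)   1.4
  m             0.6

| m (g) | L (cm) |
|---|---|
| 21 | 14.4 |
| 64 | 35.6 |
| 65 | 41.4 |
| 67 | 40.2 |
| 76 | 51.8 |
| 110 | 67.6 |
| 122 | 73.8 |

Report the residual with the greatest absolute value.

e = 4.8

m=21: L̂ = 1.4 + 0.6·21 = 14; e = 14.4 − 14 = 0.4
m=64: L̂ = 1.4 + 0.6·64 = 39.8; e = 35.6 − 39.8 = -4.2
m=65: L̂ = 1.4 + 0.6·65 = 40.4; e = 41.4 − 40.4 = 1
m=67: L̂ = 1.4 + 0.6·67 = 41.6; e = 40.2 − 41.6 = -1.4
m=76: L̂ = 1.4 + 0.6·76 = 47; e = 51.8 − 47 = 4.8
m=110: L̂ = 1.4 + 0.6·110 = 67.4; e = 67.6 − 67.4 = 0.2
m=122: L̂ = 1.4 + 0.6·122 = 74.6; e = 73.8 − 74.6 = -0.8
Largest |e| is 4.8 at m = 76, residual 4.8.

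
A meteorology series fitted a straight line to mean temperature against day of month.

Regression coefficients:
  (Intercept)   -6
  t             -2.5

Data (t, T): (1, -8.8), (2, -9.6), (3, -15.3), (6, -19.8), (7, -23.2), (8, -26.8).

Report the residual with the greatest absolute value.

t=1: T̂ = -6 − 2.5·1 = -8.5; e = -8.8 − (-8.5) = -0.3
t=2: T̂ = -6 − 2.5·2 = -11; e = -9.6 − (-11) = 1.4
t=3: T̂ = -6 − 2.5·3 = -13.5; e = -15.3 − (-13.5) = -1.8
t=6: T̂ = -6 − 2.5·6 = -21; e = -19.8 − (-21) = 1.2
t=7: T̂ = -6 − 2.5·7 = -23.5; e = -23.2 − (-23.5) = 0.3
t=8: T̂ = -6 − 2.5·8 = -26; e = -26.8 − (-26) = -0.8
Largest |e| is 1.8 at t = 3, residual -1.8.

e = -1.8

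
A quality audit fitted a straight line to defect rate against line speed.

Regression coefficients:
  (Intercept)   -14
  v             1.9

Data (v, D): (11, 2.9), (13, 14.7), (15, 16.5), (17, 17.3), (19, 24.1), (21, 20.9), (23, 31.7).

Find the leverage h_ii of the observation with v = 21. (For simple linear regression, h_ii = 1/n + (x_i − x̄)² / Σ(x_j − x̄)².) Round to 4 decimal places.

h = 0.2857

v̄ = (11 + 13 + 15 + 17 + 19 + 21 + 23)/7 = 17
Σ(v − v̄)² = 36 + 16 + 4 + 0 + 4 + 16 + 36 = 112
h = 1/7 + (4)²/112 = 0.142857 + 0.142857 = 0.2857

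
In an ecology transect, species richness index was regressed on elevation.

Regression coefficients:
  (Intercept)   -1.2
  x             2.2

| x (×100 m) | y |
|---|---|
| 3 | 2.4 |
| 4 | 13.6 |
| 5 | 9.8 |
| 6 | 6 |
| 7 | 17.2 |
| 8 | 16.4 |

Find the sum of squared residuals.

x=3: ŷ = -1.2 + 2.2·3 = 5.4; r = 2.4 − 5.4 = -3
x=4: ŷ = -1.2 + 2.2·4 = 7.6; r = 13.6 − 7.6 = 6
x=5: ŷ = -1.2 + 2.2·5 = 9.8; r = 9.8 − 9.8 = 0
x=6: ŷ = -1.2 + 2.2·6 = 12; r = 6 − 12 = -6
x=7: ŷ = -1.2 + 2.2·7 = 14.2; r = 17.2 − 14.2 = 3
x=8: ŷ = -1.2 + 2.2·8 = 16.4; r = 16.4 − 16.4 = 0
SSE = 9 + 36 + 0 + 36 + 9 + 0 = 90

SSE = 90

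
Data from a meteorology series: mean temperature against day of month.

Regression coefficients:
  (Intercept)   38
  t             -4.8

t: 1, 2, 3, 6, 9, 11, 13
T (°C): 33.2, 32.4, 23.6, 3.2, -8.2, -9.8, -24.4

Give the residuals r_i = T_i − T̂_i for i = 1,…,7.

t=1: T̂ = 38 − 4.8·1 = 33.2; r = 33.2 − 33.2 = 0
t=2: T̂ = 38 − 4.8·2 = 28.4; r = 32.4 − 28.4 = 4
t=3: T̂ = 38 − 4.8·3 = 23.6; r = 23.6 − 23.6 = 0
t=6: T̂ = 38 − 4.8·6 = 9.2; r = 3.2 − 9.2 = -6
t=9: T̂ = 38 − 4.8·9 = -5.2; r = -8.2 − (-5.2) = -3
t=11: T̂ = 38 − 4.8·11 = -14.8; r = -9.8 − (-14.8) = 5
t=13: T̂ = 38 − 4.8·13 = -24.4; r = -24.4 − (-24.4) = 0

0, 4, 0, -6, -3, 5, 0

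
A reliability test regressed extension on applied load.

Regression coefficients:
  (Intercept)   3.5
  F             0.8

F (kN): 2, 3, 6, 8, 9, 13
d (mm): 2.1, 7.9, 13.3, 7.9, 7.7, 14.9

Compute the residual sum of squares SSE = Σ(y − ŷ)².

SSE = 52

F=2: d̂ = 3.5 + 0.8·2 = 5.1; r = 2.1 − 5.1 = -3
F=3: d̂ = 3.5 + 0.8·3 = 5.9; r = 7.9 − 5.9 = 2
F=6: d̂ = 3.5 + 0.8·6 = 8.3; r = 13.3 − 8.3 = 5
F=8: d̂ = 3.5 + 0.8·8 = 9.9; r = 7.9 − 9.9 = -2
F=9: d̂ = 3.5 + 0.8·9 = 10.7; r = 7.7 − 10.7 = -3
F=13: d̂ = 3.5 + 0.8·13 = 13.9; r = 14.9 − 13.9 = 1
SSE = 9 + 4 + 25 + 4 + 9 + 1 = 52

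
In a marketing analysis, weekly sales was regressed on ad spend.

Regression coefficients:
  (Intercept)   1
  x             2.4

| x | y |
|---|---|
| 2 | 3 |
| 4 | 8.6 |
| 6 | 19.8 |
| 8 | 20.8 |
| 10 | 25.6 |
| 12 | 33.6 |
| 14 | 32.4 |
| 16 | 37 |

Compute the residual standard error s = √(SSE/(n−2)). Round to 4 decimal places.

x=2: ŷ = 1 + 2.4·2 = 5.8; r = 3 − 5.8 = -2.8
x=4: ŷ = 1 + 2.4·4 = 10.6; r = 8.6 − 10.6 = -2
x=6: ŷ = 1 + 2.4·6 = 15.4; r = 19.8 − 15.4 = 4.4
x=8: ŷ = 1 + 2.4·8 = 20.2; r = 20.8 − 20.2 = 0.6
x=10: ŷ = 1 + 2.4·10 = 25; r = 25.6 − 25 = 0.6
x=12: ŷ = 1 + 2.4·12 = 29.8; r = 33.6 − 29.8 = 3.8
x=14: ŷ = 1 + 2.4·14 = 34.6; r = 32.4 − 34.6 = -2.2
x=16: ŷ = 1 + 2.4·16 = 39.4; r = 37 − 39.4 = -2.4
SSE = 7.84 + 4 + 19.36 + 0.36 + 0.36 + 14.44 + 4.84 + 5.76 = 56.96
s = √(56.96/6) = √9.49333 ≈ 3.0811

s = 3.0811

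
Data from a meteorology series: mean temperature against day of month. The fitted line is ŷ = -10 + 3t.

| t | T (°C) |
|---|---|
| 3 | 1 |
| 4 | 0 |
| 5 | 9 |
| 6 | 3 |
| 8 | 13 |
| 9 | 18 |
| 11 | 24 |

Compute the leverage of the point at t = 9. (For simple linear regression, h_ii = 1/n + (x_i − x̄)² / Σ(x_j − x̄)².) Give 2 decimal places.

t̄ = (3 + 4 + 5 + 6 + 8 + 9 + 11)/7 = 6.57143
Σ(t − t̄)² = 12.7551 + 6.61224 + 2.46939 + 0.326531 + 2.04082 + 5.89796 + 19.6122 = 49.7143
h = 1/7 + (2.42857)²/49.7143 = 0.142857 + 0.118637 = 0.26

h = 0.26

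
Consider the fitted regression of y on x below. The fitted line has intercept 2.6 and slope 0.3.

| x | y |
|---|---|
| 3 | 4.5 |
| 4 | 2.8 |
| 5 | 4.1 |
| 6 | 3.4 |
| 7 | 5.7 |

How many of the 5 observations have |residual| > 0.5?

x=3: ŷ = 2.6 + 0.3·3 = 3.5; r = 4.5 − 3.5 = 1
x=4: ŷ = 2.6 + 0.3·4 = 3.8; r = 2.8 − 3.8 = -1
x=5: ŷ = 2.6 + 0.3·5 = 4.1; r = 4.1 − 4.1 = 0
x=6: ŷ = 2.6 + 0.3·6 = 4.4; r = 3.4 − 4.4 = -1
x=7: ŷ = 2.6 + 0.3·7 = 4.7; r = 5.7 − 4.7 = 1
|r| > 0.5: x=3 (|r|=1), x=4 (|r|=1), x=6 (|r|=1), x=7 (|r|=1) → 4

4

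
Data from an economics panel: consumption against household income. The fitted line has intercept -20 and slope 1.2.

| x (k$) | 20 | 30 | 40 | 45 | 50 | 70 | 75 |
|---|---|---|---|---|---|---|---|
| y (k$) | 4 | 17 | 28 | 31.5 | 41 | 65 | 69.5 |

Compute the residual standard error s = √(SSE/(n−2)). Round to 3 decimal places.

s = 1.378

x=20: ŷ = -20 + 1.2·20 = 4; r = 4 − 4 = 0
x=30: ŷ = -20 + 1.2·30 = 16; r = 17 − 16 = 1
x=40: ŷ = -20 + 1.2·40 = 28; r = 28 − 28 = 0
x=45: ŷ = -20 + 1.2·45 = 34; r = 31.5 − 34 = -2.5
x=50: ŷ = -20 + 1.2·50 = 40; r = 41 − 40 = 1
x=70: ŷ = -20 + 1.2·70 = 64; r = 65 − 64 = 1
x=75: ŷ = -20 + 1.2·75 = 70; r = 69.5 − 70 = -0.5
SSE = 0 + 1 + 0 + 6.25 + 1 + 1 + 0.25 = 9.5
s = √(9.5/5) = √1.9 ≈ 1.378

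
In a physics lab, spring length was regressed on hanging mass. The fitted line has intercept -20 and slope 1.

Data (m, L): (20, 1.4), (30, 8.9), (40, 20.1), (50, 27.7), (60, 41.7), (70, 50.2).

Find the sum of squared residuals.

SSE = 11.4

m=20: ŷ = -20 + 20 = 0; e = 1.4 − 0 = 1.4
m=30: ŷ = -20 + 30 = 10; e = 8.9 − 10 = -1.1
m=40: ŷ = -20 + 40 = 20; e = 20.1 − 20 = 0.1
m=50: ŷ = -20 + 50 = 30; e = 27.7 − 30 = -2.3
m=60: ŷ = -20 + 60 = 40; e = 41.7 − 40 = 1.7
m=70: ŷ = -20 + 70 = 50; e = 50.2 − 50 = 0.2
SSE = 1.96 + 1.21 + 0.01 + 5.29 + 2.89 + 0.04 = 11.4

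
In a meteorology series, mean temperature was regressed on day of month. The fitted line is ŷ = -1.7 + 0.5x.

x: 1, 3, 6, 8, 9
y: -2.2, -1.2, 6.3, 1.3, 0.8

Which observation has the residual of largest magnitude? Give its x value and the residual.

x=1: ŷ = -1.7 + 0.5·1 = -1.2; e = -2.2 − (-1.2) = -1
x=3: ŷ = -1.7 + 0.5·3 = -0.2; e = -1.2 − (-0.2) = -1
x=6: ŷ = -1.7 + 0.5·6 = 1.3; e = 6.3 − 1.3 = 5
x=8: ŷ = -1.7 + 0.5·8 = 2.3; e = 1.3 − 2.3 = -1
x=9: ŷ = -1.7 + 0.5·9 = 2.8; e = 0.8 − 2.8 = -2
Largest |e| is 5 at x = 6, residual 5.

x = 6, e = 5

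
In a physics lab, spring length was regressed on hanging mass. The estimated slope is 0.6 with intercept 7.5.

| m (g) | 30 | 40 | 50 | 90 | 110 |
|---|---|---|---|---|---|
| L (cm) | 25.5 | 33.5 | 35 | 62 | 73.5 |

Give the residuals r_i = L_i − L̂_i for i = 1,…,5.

m=30: L̂ = 7.5 + 0.6·30 = 25.5; r = 25.5 − 25.5 = 0
m=40: L̂ = 7.5 + 0.6·40 = 31.5; r = 33.5 − 31.5 = 2
m=50: L̂ = 7.5 + 0.6·50 = 37.5; r = 35 − 37.5 = -2.5
m=90: L̂ = 7.5 + 0.6·90 = 61.5; r = 62 − 61.5 = 0.5
m=110: L̂ = 7.5 + 0.6·110 = 73.5; r = 73.5 − 73.5 = 0

0, 2, -2.5, 0.5, 0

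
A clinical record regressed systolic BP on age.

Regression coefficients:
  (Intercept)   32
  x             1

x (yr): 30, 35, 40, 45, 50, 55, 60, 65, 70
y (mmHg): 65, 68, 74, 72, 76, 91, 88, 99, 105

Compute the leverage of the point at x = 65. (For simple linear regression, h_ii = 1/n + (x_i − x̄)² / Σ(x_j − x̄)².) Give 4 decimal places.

h = 0.2611

x̄ = (30 + 35 + 40 + 45 + 50 + 55 + 60 + 65 + 70)/9 = 50
Σ(x − x̄)² = 400 + 225 + 100 + 25 + 0 + 25 + 100 + 225 + 400 = 1500
h = 1/9 + (15)²/1500 = 0.111111 + 0.15 = 0.2611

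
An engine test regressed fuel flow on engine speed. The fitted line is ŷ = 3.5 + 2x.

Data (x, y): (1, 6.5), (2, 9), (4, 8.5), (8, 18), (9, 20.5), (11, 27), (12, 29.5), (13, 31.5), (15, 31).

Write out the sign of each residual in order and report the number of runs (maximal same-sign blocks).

4 runs

x=1: ŷ = 3.5 + 2·1 = 5.5; e = 6.5 − 5.5 = 1
x=2: ŷ = 3.5 + 2·2 = 7.5; e = 9 − 7.5 = 1.5
x=4: ŷ = 3.5 + 2·4 = 11.5; e = 8.5 − 11.5 = -3
x=8: ŷ = 3.5 + 2·8 = 19.5; e = 18 − 19.5 = -1.5
x=9: ŷ = 3.5 + 2·9 = 21.5; e = 20.5 − 21.5 = -1
x=11: ŷ = 3.5 + 2·11 = 25.5; e = 27 − 25.5 = 1.5
x=12: ŷ = 3.5 + 2·12 = 27.5; e = 29.5 − 27.5 = 2
x=13: ŷ = 3.5 + 2·13 = 29.5; e = 31.5 − 29.5 = 2
x=15: ŷ = 3.5 + 2·15 = 33.5; e = 31 − 33.5 = -2.5
Signs: + + − − − + + + −
Runs: +×2, −×3, +×3, −×1 → 4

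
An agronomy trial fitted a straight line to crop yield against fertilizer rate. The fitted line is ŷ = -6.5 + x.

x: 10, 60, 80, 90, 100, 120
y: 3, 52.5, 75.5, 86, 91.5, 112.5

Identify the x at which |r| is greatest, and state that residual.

x = 90, r = 2.5

x=10: ŷ = -6.5 + 10 = 3.5; r = 3 − 3.5 = -0.5
x=60: ŷ = -6.5 + 60 = 53.5; r = 52.5 − 53.5 = -1
x=80: ŷ = -6.5 + 80 = 73.5; r = 75.5 − 73.5 = 2
x=90: ŷ = -6.5 + 90 = 83.5; r = 86 − 83.5 = 2.5
x=100: ŷ = -6.5 + 100 = 93.5; r = 91.5 − 93.5 = -2
x=120: ŷ = -6.5 + 120 = 113.5; r = 112.5 − 113.5 = -1
Largest |r| is 2.5 at x = 90, residual 2.5.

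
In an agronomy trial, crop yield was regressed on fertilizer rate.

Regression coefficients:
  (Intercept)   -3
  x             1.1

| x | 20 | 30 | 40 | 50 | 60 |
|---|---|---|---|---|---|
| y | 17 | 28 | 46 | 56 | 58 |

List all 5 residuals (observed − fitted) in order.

x=20: ŷ = -3 + 1.1·20 = 19; e = 17 − 19 = -2
x=30: ŷ = -3 + 1.1·30 = 30; e = 28 − 30 = -2
x=40: ŷ = -3 + 1.1·40 = 41; e = 46 − 41 = 5
x=50: ŷ = -3 + 1.1·50 = 52; e = 56 − 52 = 4
x=60: ŷ = -3 + 1.1·60 = 63; e = 58 − 63 = -5

-2, -2, 5, 4, -5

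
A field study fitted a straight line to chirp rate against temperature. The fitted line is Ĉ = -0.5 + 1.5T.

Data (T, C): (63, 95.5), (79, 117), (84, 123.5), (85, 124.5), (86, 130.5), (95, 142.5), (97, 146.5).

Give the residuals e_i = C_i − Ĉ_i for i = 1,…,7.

T=63: Ĉ = -0.5 + 1.5·63 = 94; e = 95.5 − 94 = 1.5
T=79: Ĉ = -0.5 + 1.5·79 = 118; e = 117 − 118 = -1
T=84: Ĉ = -0.5 + 1.5·84 = 125.5; e = 123.5 − 125.5 = -2
T=85: Ĉ = -0.5 + 1.5·85 = 127; e = 124.5 − 127 = -2.5
T=86: Ĉ = -0.5 + 1.5·86 = 128.5; e = 130.5 − 128.5 = 2
T=95: Ĉ = -0.5 + 1.5·95 = 142; e = 142.5 − 142 = 0.5
T=97: Ĉ = -0.5 + 1.5·97 = 145; e = 146.5 − 145 = 1.5

1.5, -1, -2, -2.5, 2, 0.5, 1.5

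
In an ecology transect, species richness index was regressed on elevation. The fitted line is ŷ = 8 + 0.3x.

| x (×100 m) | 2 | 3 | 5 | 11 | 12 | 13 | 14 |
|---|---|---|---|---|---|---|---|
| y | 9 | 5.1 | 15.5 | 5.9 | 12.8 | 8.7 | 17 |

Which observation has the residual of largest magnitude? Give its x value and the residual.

x = 5, r = 6

x=2: ŷ = 8 + 0.3·2 = 8.6; r = 9 − 8.6 = 0.4
x=3: ŷ = 8 + 0.3·3 = 8.9; r = 5.1 − 8.9 = -3.8
x=5: ŷ = 8 + 0.3·5 = 9.5; r = 15.5 − 9.5 = 6
x=11: ŷ = 8 + 0.3·11 = 11.3; r = 5.9 − 11.3 = -5.4
x=12: ŷ = 8 + 0.3·12 = 11.6; r = 12.8 − 11.6 = 1.2
x=13: ŷ = 8 + 0.3·13 = 11.9; r = 8.7 − 11.9 = -3.2
x=14: ŷ = 8 + 0.3·14 = 12.2; r = 17 − 12.2 = 4.8
Largest |r| is 6 at x = 5, residual 6.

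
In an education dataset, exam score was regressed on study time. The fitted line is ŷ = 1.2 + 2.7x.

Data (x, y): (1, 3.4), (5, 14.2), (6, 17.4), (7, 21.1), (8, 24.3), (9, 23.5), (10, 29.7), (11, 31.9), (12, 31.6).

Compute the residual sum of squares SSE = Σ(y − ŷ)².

x=1: ŷ = 1.2 + 2.7·1 = 3.9; r = 3.4 − 3.9 = -0.5
x=5: ŷ = 1.2 + 2.7·5 = 14.7; r = 14.2 − 14.7 = -0.5
x=6: ŷ = 1.2 + 2.7·6 = 17.4; r = 17.4 − 17.4 = 0
x=7: ŷ = 1.2 + 2.7·7 = 20.1; r = 21.1 − 20.1 = 1
x=8: ŷ = 1.2 + 2.7·8 = 22.8; r = 24.3 − 22.8 = 1.5
x=9: ŷ = 1.2 + 2.7·9 = 25.5; r = 23.5 − 25.5 = -2
x=10: ŷ = 1.2 + 2.7·10 = 28.2; r = 29.7 − 28.2 = 1.5
x=11: ŷ = 1.2 + 2.7·11 = 30.9; r = 31.9 − 30.9 = 1
x=12: ŷ = 1.2 + 2.7·12 = 33.6; r = 31.6 − 33.6 = -2
SSE = 0.25 + 0.25 + 0 + 1 + 2.25 + 4 + 2.25 + 1 + 4 = 15

SSE = 15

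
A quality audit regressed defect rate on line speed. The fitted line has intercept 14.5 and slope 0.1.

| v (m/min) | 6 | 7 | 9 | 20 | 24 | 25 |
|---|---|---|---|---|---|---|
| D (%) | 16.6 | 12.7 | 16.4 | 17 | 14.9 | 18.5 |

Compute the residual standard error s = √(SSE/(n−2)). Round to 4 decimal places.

s = 2.0000

v=6: ŷ = 14.5 + 0.1·6 = 15.1; e = 16.6 − 15.1 = 1.5
v=7: ŷ = 14.5 + 0.1·7 = 15.2; e = 12.7 − 15.2 = -2.5
v=9: ŷ = 14.5 + 0.1·9 = 15.4; e = 16.4 − 15.4 = 1
v=20: ŷ = 14.5 + 0.1·20 = 16.5; e = 17 − 16.5 = 0.5
v=24: ŷ = 14.5 + 0.1·24 = 16.9; e = 14.9 − 16.9 = -2
v=25: ŷ = 14.5 + 0.1·25 = 17; e = 18.5 − 17 = 1.5
SSE = 2.25 + 6.25 + 1 + 0.25 + 4 + 2.25 = 16
s = √(16/4) = √4 ≈ 2.0000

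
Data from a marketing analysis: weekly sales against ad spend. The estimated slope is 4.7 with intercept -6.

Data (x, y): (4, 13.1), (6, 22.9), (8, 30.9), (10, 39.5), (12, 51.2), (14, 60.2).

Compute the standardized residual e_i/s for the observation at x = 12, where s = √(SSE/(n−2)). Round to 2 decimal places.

0.79

x=4: ŷ = -6 + 4.7·4 = 12.8; e = 13.1 − 12.8 = 0.3
x=6: ŷ = -6 + 4.7·6 = 22.2; e = 22.9 − 22.2 = 0.7
x=8: ŷ = -6 + 4.7·8 = 31.6; e = 30.9 − 31.6 = -0.7
x=10: ŷ = -6 + 4.7·10 = 41; e = 39.5 − 41 = -1.5
x=12: ŷ = -6 + 4.7·12 = 50.4; e = 51.2 − 50.4 = 0.8
x=14: ŷ = -6 + 4.7·14 = 59.8; e = 60.2 − 59.8 = 0.4
SSE = 0.09 + 0.49 + 0.49 + 2.25 + 0.64 + 0.16 = 4.12
s = √(4.12/4) = 1.01489
e/s = 0.8 / 1.01489 = 0.79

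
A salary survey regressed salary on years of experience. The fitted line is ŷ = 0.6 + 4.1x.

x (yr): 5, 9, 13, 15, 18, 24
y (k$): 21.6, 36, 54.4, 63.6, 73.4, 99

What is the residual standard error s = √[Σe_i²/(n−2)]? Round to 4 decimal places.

x=5: ŷ = 0.6 + 4.1·5 = 21.1; e = 21.6 − 21.1 = 0.5
x=9: ŷ = 0.6 + 4.1·9 = 37.5; e = 36 − 37.5 = -1.5
x=13: ŷ = 0.6 + 4.1·13 = 53.9; e = 54.4 − 53.9 = 0.5
x=15: ŷ = 0.6 + 4.1·15 = 62.1; e = 63.6 − 62.1 = 1.5
x=18: ŷ = 0.6 + 4.1·18 = 74.4; e = 73.4 − 74.4 = -1
x=24: ŷ = 0.6 + 4.1·24 = 99; e = 99 − 99 = 0
SSE = 0.25 + 2.25 + 0.25 + 2.25 + 1 + 0 = 6
s = √(6/4) = √1.5 ≈ 1.2247

s = 1.2247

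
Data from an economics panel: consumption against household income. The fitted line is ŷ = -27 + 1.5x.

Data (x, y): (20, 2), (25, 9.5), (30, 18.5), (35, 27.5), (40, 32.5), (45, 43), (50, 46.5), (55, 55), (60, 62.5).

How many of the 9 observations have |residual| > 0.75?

5

x=20: ŷ = -27 + 1.5·20 = 3; e = 2 − 3 = -1
x=25: ŷ = -27 + 1.5·25 = 10.5; e = 9.5 − 10.5 = -1
x=30: ŷ = -27 + 1.5·30 = 18; e = 18.5 − 18 = 0.5
x=35: ŷ = -27 + 1.5·35 = 25.5; e = 27.5 − 25.5 = 2
x=40: ŷ = -27 + 1.5·40 = 33; e = 32.5 − 33 = -0.5
x=45: ŷ = -27 + 1.5·45 = 40.5; e = 43 − 40.5 = 2.5
x=50: ŷ = -27 + 1.5·50 = 48; e = 46.5 − 48 = -1.5
x=55: ŷ = -27 + 1.5·55 = 55.5; e = 55 − 55.5 = -0.5
x=60: ŷ = -27 + 1.5·60 = 63; e = 62.5 − 63 = -0.5
|e| > 0.75: x=20 (|e|=1), x=25 (|e|=1), x=35 (|e|=2), x=45 (|e|=2.5), x=50 (|e|=1.5) → 5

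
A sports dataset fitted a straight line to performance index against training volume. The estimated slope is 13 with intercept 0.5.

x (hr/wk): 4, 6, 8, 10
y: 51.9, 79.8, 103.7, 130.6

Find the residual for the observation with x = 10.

r = 0.1

ŷ = 0.5 + 13·10 = 130.5
r = 130.6 − 130.5 = 0.1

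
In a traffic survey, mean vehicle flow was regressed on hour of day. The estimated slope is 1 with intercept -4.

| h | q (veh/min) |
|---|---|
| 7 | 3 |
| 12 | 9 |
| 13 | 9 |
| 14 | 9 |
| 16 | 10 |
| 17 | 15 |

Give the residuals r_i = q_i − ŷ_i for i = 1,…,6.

h=7: ŷ = -4 + 7 = 3; r = 3 − 3 = 0
h=12: ŷ = -4 + 12 = 8; r = 9 − 8 = 1
h=13: ŷ = -4 + 13 = 9; r = 9 − 9 = 0
h=14: ŷ = -4 + 14 = 10; r = 9 − 10 = -1
h=16: ŷ = -4 + 16 = 12; r = 10 − 12 = -2
h=17: ŷ = -4 + 17 = 13; r = 15 − 13 = 2

0, 1, 0, -1, -2, 2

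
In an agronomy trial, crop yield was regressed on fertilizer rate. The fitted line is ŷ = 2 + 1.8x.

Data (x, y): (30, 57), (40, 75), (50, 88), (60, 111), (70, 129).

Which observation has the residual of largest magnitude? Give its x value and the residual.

x=30: ŷ = 2 + 1.8·30 = 56; e = 57 − 56 = 1
x=40: ŷ = 2 + 1.8·40 = 74; e = 75 − 74 = 1
x=50: ŷ = 2 + 1.8·50 = 92; e = 88 − 92 = -4
x=60: ŷ = 2 + 1.8·60 = 110; e = 111 − 110 = 1
x=70: ŷ = 2 + 1.8·70 = 128; e = 129 − 128 = 1
Largest |e| is 4 at x = 50, residual -4.

x = 50, e = -4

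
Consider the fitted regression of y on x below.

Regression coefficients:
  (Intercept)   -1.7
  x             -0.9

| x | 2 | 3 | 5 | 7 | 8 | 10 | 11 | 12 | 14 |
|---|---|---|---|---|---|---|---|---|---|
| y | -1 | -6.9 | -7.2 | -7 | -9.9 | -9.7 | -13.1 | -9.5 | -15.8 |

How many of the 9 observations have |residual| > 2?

3

x=2: ŷ = -1.7 − 0.9·2 = -3.5; r = -1 − (-3.5) = 2.5
x=3: ŷ = -1.7 − 0.9·3 = -4.4; r = -6.9 − (-4.4) = -2.5
x=5: ŷ = -1.7 − 0.9·5 = -6.2; r = -7.2 − (-6.2) = -1
x=7: ŷ = -1.7 − 0.9·7 = -8; r = -7 − (-8) = 1
x=8: ŷ = -1.7 − 0.9·8 = -8.9; r = -9.9 − (-8.9) = -1
x=10: ŷ = -1.7 − 0.9·10 = -10.7; r = -9.7 − (-10.7) = 1
x=11: ŷ = -1.7 − 0.9·11 = -11.6; r = -13.1 − (-11.6) = -1.5
x=12: ŷ = -1.7 − 0.9·12 = -12.5; r = -9.5 − (-12.5) = 3
x=14: ŷ = -1.7 − 0.9·14 = -14.3; r = -15.8 − (-14.3) = -1.5
|r| > 2: x=2 (|r|=2.5), x=3 (|r|=2.5), x=12 (|r|=3) → 3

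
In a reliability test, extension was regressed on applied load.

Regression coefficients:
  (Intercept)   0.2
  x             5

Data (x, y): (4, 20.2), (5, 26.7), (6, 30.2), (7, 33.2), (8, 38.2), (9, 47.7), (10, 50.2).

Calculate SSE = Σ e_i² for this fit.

SSE = 16.5

x=4: ŷ = 0.2 + 5·4 = 20.2; e = 20.2 − 20.2 = 0
x=5: ŷ = 0.2 + 5·5 = 25.2; e = 26.7 − 25.2 = 1.5
x=6: ŷ = 0.2 + 5·6 = 30.2; e = 30.2 − 30.2 = 0
x=7: ŷ = 0.2 + 5·7 = 35.2; e = 33.2 − 35.2 = -2
x=8: ŷ = 0.2 + 5·8 = 40.2; e = 38.2 − 40.2 = -2
x=9: ŷ = 0.2 + 5·9 = 45.2; e = 47.7 − 45.2 = 2.5
x=10: ŷ = 0.2 + 5·10 = 50.2; e = 50.2 − 50.2 = 0
SSE = 0 + 2.25 + 0 + 4 + 4 + 6.25 + 0 = 16.5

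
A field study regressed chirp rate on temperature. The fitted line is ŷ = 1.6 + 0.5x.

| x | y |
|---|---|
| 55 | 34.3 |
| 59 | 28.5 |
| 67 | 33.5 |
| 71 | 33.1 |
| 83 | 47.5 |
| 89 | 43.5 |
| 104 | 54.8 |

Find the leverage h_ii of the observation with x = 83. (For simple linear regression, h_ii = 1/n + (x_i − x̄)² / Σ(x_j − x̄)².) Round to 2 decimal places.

x̄ = (55 + 59 + 67 + 71 + 83 + 89 + 104)/7 = 75.4286
Σ(x − x̄)² = 417.327 + 269.898 + 71.0408 + 19.6122 + 57.3265 + 184.184 + 816.327 = 1835.71
h = 1/7 + (7.57143)²/1835.71 = 0.142857 + 0.0312285 = 0.17

h = 0.17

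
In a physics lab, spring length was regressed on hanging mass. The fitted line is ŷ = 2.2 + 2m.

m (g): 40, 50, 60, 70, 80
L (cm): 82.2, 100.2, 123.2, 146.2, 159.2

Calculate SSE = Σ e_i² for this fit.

m=40: ŷ = 2.2 + 2·40 = 82.2; e = 82.2 − 82.2 = 0
m=50: ŷ = 2.2 + 2·50 = 102.2; e = 100.2 − 102.2 = -2
m=60: ŷ = 2.2 + 2·60 = 122.2; e = 123.2 − 122.2 = 1
m=70: ŷ = 2.2 + 2·70 = 142.2; e = 146.2 − 142.2 = 4
m=80: ŷ = 2.2 + 2·80 = 162.2; e = 159.2 − 162.2 = -3
SSE = 0 + 4 + 1 + 16 + 9 = 30

SSE = 30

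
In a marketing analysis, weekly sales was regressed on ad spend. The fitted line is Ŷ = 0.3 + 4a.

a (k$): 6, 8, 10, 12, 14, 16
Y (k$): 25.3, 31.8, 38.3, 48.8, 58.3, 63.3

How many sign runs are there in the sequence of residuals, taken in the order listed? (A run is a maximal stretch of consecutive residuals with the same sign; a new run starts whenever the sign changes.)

a=6: Ŷ = 0.3 + 4·6 = 24.3; e = 25.3 − 24.3 = 1
a=8: Ŷ = 0.3 + 4·8 = 32.3; e = 31.8 − 32.3 = -0.5
a=10: Ŷ = 0.3 + 4·10 = 40.3; e = 38.3 − 40.3 = -2
a=12: Ŷ = 0.3 + 4·12 = 48.3; e = 48.8 − 48.3 = 0.5
a=14: Ŷ = 0.3 + 4·14 = 56.3; e = 58.3 − 56.3 = 2
a=16: Ŷ = 0.3 + 4·16 = 64.3; e = 63.3 − 64.3 = -1
Signs: + − − + + −
Runs: +×1, −×2, +×2, −×1 → 4

4 runs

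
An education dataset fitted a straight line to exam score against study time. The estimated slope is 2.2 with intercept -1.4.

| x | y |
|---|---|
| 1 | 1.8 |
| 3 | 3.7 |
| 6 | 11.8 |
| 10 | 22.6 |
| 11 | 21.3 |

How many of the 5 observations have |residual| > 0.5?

4

x=1: ŷ = -1.4 + 2.2·1 = 0.8; r = 1.8 − 0.8 = 1
x=3: ŷ = -1.4 + 2.2·3 = 5.2; r = 3.7 − 5.2 = -1.5
x=6: ŷ = -1.4 + 2.2·6 = 11.8; r = 11.8 − 11.8 = 0
x=10: ŷ = -1.4 + 2.2·10 = 20.6; r = 22.6 − 20.6 = 2
x=11: ŷ = -1.4 + 2.2·11 = 22.8; r = 21.3 − 22.8 = -1.5
|r| > 0.5: x=1 (|r|=1), x=3 (|r|=1.5), x=10 (|r|=2), x=11 (|r|=1.5) → 4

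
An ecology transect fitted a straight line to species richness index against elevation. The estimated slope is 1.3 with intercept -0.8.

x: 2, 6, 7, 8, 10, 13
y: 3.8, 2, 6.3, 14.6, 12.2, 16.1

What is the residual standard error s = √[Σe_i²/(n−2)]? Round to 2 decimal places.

x=2: ŷ = -0.8 + 1.3·2 = 1.8; e = 3.8 − 1.8 = 2
x=6: ŷ = -0.8 + 1.3·6 = 7; e = 2 − 7 = -5
x=7: ŷ = -0.8 + 1.3·7 = 8.3; e = 6.3 − 8.3 = -2
x=8: ŷ = -0.8 + 1.3·8 = 9.6; e = 14.6 − 9.6 = 5
x=10: ŷ = -0.8 + 1.3·10 = 12.2; e = 12.2 − 12.2 = 0
x=13: ŷ = -0.8 + 1.3·13 = 16.1; e = 16.1 − 16.1 = 0
SSE = 4 + 25 + 4 + 25 + 0 + 0 = 58
s = √(58/4) = √14.5 ≈ 3.81

s = 3.81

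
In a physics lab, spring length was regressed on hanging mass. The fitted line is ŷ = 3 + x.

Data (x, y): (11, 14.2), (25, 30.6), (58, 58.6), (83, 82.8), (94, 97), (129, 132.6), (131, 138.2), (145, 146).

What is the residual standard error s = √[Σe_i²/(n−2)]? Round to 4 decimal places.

s = 2.7325

x=11: ŷ = 3 + 11 = 14; e = 14.2 − 14 = 0.2
x=25: ŷ = 3 + 25 = 28; e = 30.6 − 28 = 2.6
x=58: ŷ = 3 + 58 = 61; e = 58.6 − 61 = -2.4
x=83: ŷ = 3 + 83 = 86; e = 82.8 − 86 = -3.2
x=94: ŷ = 3 + 94 = 97; e = 97 − 97 = 0
x=129: ŷ = 3 + 129 = 132; e = 132.6 − 132 = 0.6
x=131: ŷ = 3 + 131 = 134; e = 138.2 − 134 = 4.2
x=145: ŷ = 3 + 145 = 148; e = 146 − 148 = -2
SSE = 0.04 + 6.76 + 5.76 + 10.24 + 0 + 0.36 + 17.64 + 4 = 44.8
s = √(44.8/6) = √7.46667 ≈ 2.7325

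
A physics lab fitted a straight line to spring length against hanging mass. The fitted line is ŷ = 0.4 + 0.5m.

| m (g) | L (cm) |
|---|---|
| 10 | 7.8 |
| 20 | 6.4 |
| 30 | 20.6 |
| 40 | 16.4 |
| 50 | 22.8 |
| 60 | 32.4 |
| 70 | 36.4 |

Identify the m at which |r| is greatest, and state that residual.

m = 30, r = 5.2

m=10: ŷ = 0.4 + 0.5·10 = 5.4; r = 7.8 − 5.4 = 2.4
m=20: ŷ = 0.4 + 0.5·20 = 10.4; r = 6.4 − 10.4 = -4
m=30: ŷ = 0.4 + 0.5·30 = 15.4; r = 20.6 − 15.4 = 5.2
m=40: ŷ = 0.4 + 0.5·40 = 20.4; r = 16.4 − 20.4 = -4
m=50: ŷ = 0.4 + 0.5·50 = 25.4; r = 22.8 − 25.4 = -2.6
m=60: ŷ = 0.4 + 0.5·60 = 30.4; r = 32.4 − 30.4 = 2
m=70: ŷ = 0.4 + 0.5·70 = 35.4; r = 36.4 − 35.4 = 1
Largest |r| is 5.2 at m = 30, residual 5.2.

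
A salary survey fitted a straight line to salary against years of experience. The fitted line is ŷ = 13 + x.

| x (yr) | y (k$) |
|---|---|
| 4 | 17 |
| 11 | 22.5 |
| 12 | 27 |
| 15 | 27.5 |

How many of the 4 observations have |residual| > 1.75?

x=4: ŷ = 13 + 4 = 17; r = 17 − 17 = 0
x=11: ŷ = 13 + 11 = 24; r = 22.5 − 24 = -1.5
x=12: ŷ = 13 + 12 = 25; r = 27 − 25 = 2
x=15: ŷ = 13 + 15 = 28; r = 27.5 − 28 = -0.5
|r| > 1.75: x=12 (|r|=2) → 1

1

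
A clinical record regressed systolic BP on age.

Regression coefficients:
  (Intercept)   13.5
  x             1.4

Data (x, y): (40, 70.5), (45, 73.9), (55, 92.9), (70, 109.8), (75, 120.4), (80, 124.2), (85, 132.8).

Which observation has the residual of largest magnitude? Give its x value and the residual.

x=40: ŷ = 13.5 + 1.4·40 = 69.5; r = 70.5 − 69.5 = 1
x=45: ŷ = 13.5 + 1.4·45 = 76.5; r = 73.9 − 76.5 = -2.6
x=55: ŷ = 13.5 + 1.4·55 = 90.5; r = 92.9 − 90.5 = 2.4
x=70: ŷ = 13.5 + 1.4·70 = 111.5; r = 109.8 − 111.5 = -1.7
x=75: ŷ = 13.5 + 1.4·75 = 118.5; r = 120.4 − 118.5 = 1.9
x=80: ŷ = 13.5 + 1.4·80 = 125.5; r = 124.2 − 125.5 = -1.3
x=85: ŷ = 13.5 + 1.4·85 = 132.5; r = 132.8 − 132.5 = 0.3
Largest |r| is 2.6 at x = 45, residual -2.6.

x = 45, r = -2.6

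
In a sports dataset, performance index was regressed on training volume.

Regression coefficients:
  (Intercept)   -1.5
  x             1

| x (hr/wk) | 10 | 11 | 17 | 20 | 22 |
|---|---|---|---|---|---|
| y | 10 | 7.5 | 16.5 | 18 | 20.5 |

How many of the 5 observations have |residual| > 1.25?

x=10: ŷ = -1.5 + 10 = 8.5; e = 10 − 8.5 = 1.5
x=11: ŷ = -1.5 + 11 = 9.5; e = 7.5 − 9.5 = -2
x=17: ŷ = -1.5 + 17 = 15.5; e = 16.5 − 15.5 = 1
x=20: ŷ = -1.5 + 20 = 18.5; e = 18 − 18.5 = -0.5
x=22: ŷ = -1.5 + 22 = 20.5; e = 20.5 − 20.5 = 0
|e| > 1.25: x=10 (|e|=1.5), x=11 (|e|=2) → 2

2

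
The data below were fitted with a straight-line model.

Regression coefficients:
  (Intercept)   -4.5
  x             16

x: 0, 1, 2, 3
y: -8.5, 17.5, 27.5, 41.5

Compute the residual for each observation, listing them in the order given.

x=0: ŷ = -4.5 + 16·0 = -4.5; e = -8.5 − (-4.5) = -4
x=1: ŷ = -4.5 + 16·1 = 11.5; e = 17.5 − 11.5 = 6
x=2: ŷ = -4.5 + 16·2 = 27.5; e = 27.5 − 27.5 = 0
x=3: ŷ = -4.5 + 16·3 = 43.5; e = 41.5 − 43.5 = -2

-4, 6, 0, -2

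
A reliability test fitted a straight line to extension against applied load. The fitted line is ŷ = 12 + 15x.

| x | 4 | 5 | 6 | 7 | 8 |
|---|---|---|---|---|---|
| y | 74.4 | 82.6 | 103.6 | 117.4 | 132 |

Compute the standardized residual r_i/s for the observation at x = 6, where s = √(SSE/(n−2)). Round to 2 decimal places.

0.53

x=4: ŷ = 12 + 15·4 = 72; r = 74.4 − 72 = 2.4
x=5: ŷ = 12 + 15·5 = 87; r = 82.6 − 87 = -4.4
x=6: ŷ = 12 + 15·6 = 102; r = 103.6 − 102 = 1.6
x=7: ŷ = 12 + 15·7 = 117; r = 117.4 − 117 = 0.4
x=8: ŷ = 12 + 15·8 = 132; r = 132 − 132 = 0
SSE = 5.76 + 19.36 + 2.56 + 0.16 + 0 = 27.84
s = √(27.84/3) = 3.04631
r/s = 1.6 / 3.04631 = 0.53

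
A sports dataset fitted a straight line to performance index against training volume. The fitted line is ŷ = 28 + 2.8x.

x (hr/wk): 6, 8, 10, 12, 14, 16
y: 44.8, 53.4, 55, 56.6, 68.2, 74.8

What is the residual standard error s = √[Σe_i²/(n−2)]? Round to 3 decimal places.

x=6: ŷ = 28 + 2.8·6 = 44.8; e = 44.8 − 44.8 = 0
x=8: ŷ = 28 + 2.8·8 = 50.4; e = 53.4 − 50.4 = 3
x=10: ŷ = 28 + 2.8·10 = 56; e = 55 − 56 = -1
x=12: ŷ = 28 + 2.8·12 = 61.6; e = 56.6 − 61.6 = -5
x=14: ŷ = 28 + 2.8·14 = 67.2; e = 68.2 − 67.2 = 1
x=16: ŷ = 28 + 2.8·16 = 72.8; e = 74.8 − 72.8 = 2
SSE = 0 + 9 + 1 + 25 + 1 + 4 = 40
s = √(40/4) = √10 ≈ 3.162

s = 3.162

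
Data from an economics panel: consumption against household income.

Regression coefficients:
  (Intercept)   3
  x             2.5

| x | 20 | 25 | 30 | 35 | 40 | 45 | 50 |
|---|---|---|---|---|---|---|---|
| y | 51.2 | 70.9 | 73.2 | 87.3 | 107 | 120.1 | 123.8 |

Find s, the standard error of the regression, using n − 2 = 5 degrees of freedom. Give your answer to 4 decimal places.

x=20: ŷ = 3 + 2.5·20 = 53; e = 51.2 − 53 = -1.8
x=25: ŷ = 3 + 2.5·25 = 65.5; e = 70.9 − 65.5 = 5.4
x=30: ŷ = 3 + 2.5·30 = 78; e = 73.2 − 78 = -4.8
x=35: ŷ = 3 + 2.5·35 = 90.5; e = 87.3 − 90.5 = -3.2
x=40: ŷ = 3 + 2.5·40 = 103; e = 107 − 103 = 4
x=45: ŷ = 3 + 2.5·45 = 115.5; e = 120.1 − 115.5 = 4.6
x=50: ŷ = 3 + 2.5·50 = 128; e = 123.8 − 128 = -4.2
SSE = 3.24 + 29.16 + 23.04 + 10.24 + 16 + 21.16 + 17.64 = 120.48
s = √(120.48/5) = √24.096 ≈ 4.9088

s = 4.9088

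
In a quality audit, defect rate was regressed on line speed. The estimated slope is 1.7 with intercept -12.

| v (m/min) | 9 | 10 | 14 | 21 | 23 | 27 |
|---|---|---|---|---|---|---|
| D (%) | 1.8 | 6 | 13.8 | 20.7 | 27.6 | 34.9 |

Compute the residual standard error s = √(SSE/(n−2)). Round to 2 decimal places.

s = 2.09

v=9: D̂ = -12 + 1.7·9 = 3.3; e = 1.8 − 3.3 = -1.5
v=10: D̂ = -12 + 1.7·10 = 5; e = 6 − 5 = 1
v=14: D̂ = -12 + 1.7·14 = 11.8; e = 13.8 − 11.8 = 2
v=21: D̂ = -12 + 1.7·21 = 23.7; e = 20.7 − 23.7 = -3
v=23: D̂ = -12 + 1.7·23 = 27.1; e = 27.6 − 27.1 = 0.5
v=27: D̂ = -12 + 1.7·27 = 33.9; e = 34.9 − 33.9 = 1
SSE = 2.25 + 1 + 4 + 9 + 0.25 + 1 = 17.5
s = √(17.5/4) = √4.375 ≈ 2.09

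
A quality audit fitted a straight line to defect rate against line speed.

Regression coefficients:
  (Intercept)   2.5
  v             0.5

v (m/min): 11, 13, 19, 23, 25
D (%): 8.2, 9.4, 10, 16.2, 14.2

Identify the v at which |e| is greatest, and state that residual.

v=11: D̂ = 2.5 + 0.5·11 = 8; e = 8.2 − 8 = 0.2
v=13: D̂ = 2.5 + 0.5·13 = 9; e = 9.4 − 9 = 0.4
v=19: D̂ = 2.5 + 0.5·19 = 12; e = 10 − 12 = -2
v=23: D̂ = 2.5 + 0.5·23 = 14; e = 16.2 − 14 = 2.2
v=25: D̂ = 2.5 + 0.5·25 = 15; e = 14.2 − 15 = -0.8
Largest |e| is 2.2 at v = 23, residual 2.2.

v = 23, e = 2.2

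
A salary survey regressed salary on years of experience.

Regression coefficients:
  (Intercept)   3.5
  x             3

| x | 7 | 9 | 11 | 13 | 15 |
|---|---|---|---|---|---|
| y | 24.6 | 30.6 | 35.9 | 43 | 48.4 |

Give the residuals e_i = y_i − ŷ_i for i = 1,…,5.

x=7: ŷ = 3.5 + 3·7 = 24.5; e = 24.6 − 24.5 = 0.1
x=9: ŷ = 3.5 + 3·9 = 30.5; e = 30.6 − 30.5 = 0.1
x=11: ŷ = 3.5 + 3·11 = 36.5; e = 35.9 − 36.5 = -0.6
x=13: ŷ = 3.5 + 3·13 = 42.5; e = 43 − 42.5 = 0.5
x=15: ŷ = 3.5 + 3·15 = 48.5; e = 48.4 − 48.5 = -0.1

0.1, 0.1, -0.6, 0.5, -0.1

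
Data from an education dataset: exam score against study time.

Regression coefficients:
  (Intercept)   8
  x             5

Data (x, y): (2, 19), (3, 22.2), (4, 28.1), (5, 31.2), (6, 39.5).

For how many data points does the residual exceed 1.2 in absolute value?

2

x=2: ŷ = 8 + 5·2 = 18; r = 19 − 18 = 1
x=3: ŷ = 8 + 5·3 = 23; r = 22.2 − 23 = -0.8
x=4: ŷ = 8 + 5·4 = 28; r = 28.1 − 28 = 0.1
x=5: ŷ = 8 + 5·5 = 33; r = 31.2 − 33 = -1.8
x=6: ŷ = 8 + 5·6 = 38; r = 39.5 − 38 = 1.5
|r| > 1.2: x=5 (|r|=1.8), x=6 (|r|=1.5) → 2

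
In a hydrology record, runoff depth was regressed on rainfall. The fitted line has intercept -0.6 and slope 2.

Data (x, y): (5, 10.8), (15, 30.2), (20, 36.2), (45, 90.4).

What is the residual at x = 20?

e = -3.2

ŷ = -0.6 + 2·20 = 39.4
e = 36.2 − 39.4 = -3.2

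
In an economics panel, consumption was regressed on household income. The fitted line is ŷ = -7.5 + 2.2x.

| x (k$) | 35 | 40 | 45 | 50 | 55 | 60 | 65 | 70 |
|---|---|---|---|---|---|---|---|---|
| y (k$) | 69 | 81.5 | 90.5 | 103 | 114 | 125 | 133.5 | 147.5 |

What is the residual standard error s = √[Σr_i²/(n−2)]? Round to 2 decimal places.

s = 1.15

x=35: ŷ = -7.5 + 2.2·35 = 69.5; r = 69 − 69.5 = -0.5
x=40: ŷ = -7.5 + 2.2·40 = 80.5; r = 81.5 − 80.5 = 1
x=45: ŷ = -7.5 + 2.2·45 = 91.5; r = 90.5 − 91.5 = -1
x=50: ŷ = -7.5 + 2.2·50 = 102.5; r = 103 − 102.5 = 0.5
x=55: ŷ = -7.5 + 2.2·55 = 113.5; r = 114 − 113.5 = 0.5
x=60: ŷ = -7.5 + 2.2·60 = 124.5; r = 125 − 124.5 = 0.5
x=65: ŷ = -7.5 + 2.2·65 = 135.5; r = 133.5 − 135.5 = -2
x=70: ŷ = -7.5 + 2.2·70 = 146.5; r = 147.5 − 146.5 = 1
SSE = 0.25 + 1 + 1 + 0.25 + 0.25 + 0.25 + 4 + 1 = 8
s = √(8/6) = √1.33333 ≈ 1.15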